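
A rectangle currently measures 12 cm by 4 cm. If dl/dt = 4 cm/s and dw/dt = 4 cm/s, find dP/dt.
16 cm/s

P = 2(l + w)
dP/dt = 2(dl/dt + dw/dt) = 2(4 + 4) = 16 cm/s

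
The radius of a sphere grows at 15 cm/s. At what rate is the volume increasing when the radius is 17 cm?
17340π cm³/s

V = (4/3)πr³
dV/dt = dV/dr · dr/dt = 4πr² · 15
At r = 17: dV/dt = 17340π cm³/s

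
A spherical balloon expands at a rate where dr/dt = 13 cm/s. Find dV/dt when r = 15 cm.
11700π cm³/s

V = (4/3)πr³
dV/dt = dV/dr · dr/dt = 4πr² · 13
At r = 15: dV/dt = 11700π cm³/s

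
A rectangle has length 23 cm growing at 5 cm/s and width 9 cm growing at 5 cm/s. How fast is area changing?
160 cm²/s

A = lw
dA/dt = w·dl/dt + l·dw/dt = 9·5 + 23·5 = 160 cm²/s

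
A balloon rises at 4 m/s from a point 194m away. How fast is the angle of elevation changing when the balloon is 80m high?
0.017622 rad/s

tan(θ) = y/194
sec²(θ) · dθ/dt = (1/194) · dy/dt
dθ/dt = cos²(θ)/194 · 4 = 194/(194² + 80²) · 4
dθ/dt = 0.017622 rad/s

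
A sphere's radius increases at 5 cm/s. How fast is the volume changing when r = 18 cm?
6480π cm³/s

V = (4/3)πr³
dV/dt = dV/dr · dr/dt = 4πr² · 5
At r = 18: dV/dt = 6480π cm³/s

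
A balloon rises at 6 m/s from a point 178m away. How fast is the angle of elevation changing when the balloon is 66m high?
0.029634 rad/s

tan(θ) = y/178
sec²(θ) · dθ/dt = (1/178) · dy/dt
dθ/dt = cos²(θ)/178 · 6 = 178/(178² + 66²) · 6
dθ/dt = 0.029634 rad/s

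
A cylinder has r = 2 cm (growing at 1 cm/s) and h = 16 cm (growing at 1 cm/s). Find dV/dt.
68π cm³/s

V = πr²h
dV/dt = 2πrh·dr/dt + πr²·dh/dt
= 2π(2)(16)(1) + π(2)²(1)
= 68π cm³/s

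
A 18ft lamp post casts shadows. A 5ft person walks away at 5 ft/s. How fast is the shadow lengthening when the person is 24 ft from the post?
25/13 ft/s

By similar triangles: 18/(x+s) = 5/s
Solving: s = 5x/13
ds/dt = 5/13 · dx/dt = 5/13 · 5 = 25/13 ft/s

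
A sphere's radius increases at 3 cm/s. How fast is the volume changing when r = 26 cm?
8112π cm³/s

V = (4/3)πr³
dV/dt = dV/dr · dr/dt = 4πr² · 3
At r = 26: dV/dt = 8112π cm³/s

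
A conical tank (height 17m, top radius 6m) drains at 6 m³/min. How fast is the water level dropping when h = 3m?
289/(54π) ≈ 1.704 m/min

r/h = 6/17, so r = (6/17)h
V = (1/3)πr²h = (1/3)π((6/17)h)²h = (12/289)πh³
dV/dh = (36/289)πh²
dh/dt = (dV/dt)/(dV/dh) = -6/((36/289)π·3²) = -289/(54π) m/min
The level is dropping at 289/(54π) ≈ 1.704 m/min.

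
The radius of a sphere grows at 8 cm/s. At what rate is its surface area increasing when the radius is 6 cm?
384π cm²/s

S = 4πr²
dS/dt = dS/dr · dr/dt = 8πr · 8
At r = 6: dS/dt = 384π cm²/s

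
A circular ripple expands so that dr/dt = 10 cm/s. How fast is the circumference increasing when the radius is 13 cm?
20π cm/s

C = 2πr
dC/dt = 2π · dr/dt = 2π · 10 = 20π cm/s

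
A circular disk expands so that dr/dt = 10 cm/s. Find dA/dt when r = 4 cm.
80π cm²/s

A = πr²
dA/dt = 2πr · dr/dt = 2π(4)(10) = 80π cm²/s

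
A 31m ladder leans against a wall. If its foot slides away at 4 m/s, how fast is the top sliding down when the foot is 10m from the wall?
40√861/861 ≈ 1.363 m/s

x² + y² = 31²
2x·dx/dt + 2y·dy/dt = 0
dy/dt = -x/y · dx/dt = -10/√861 · 4 = -40√861/861 m/s
The top is descending at 40√861/861 ≈ 1.363 m/s.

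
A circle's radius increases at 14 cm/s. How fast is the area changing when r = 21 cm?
588π cm²/s

A = πr²
dA/dt = 2πr · dr/dt = 2π(21)(14) = 588π cm²/s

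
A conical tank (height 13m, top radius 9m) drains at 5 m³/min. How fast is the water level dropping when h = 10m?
169/(1620π) ≈ 0.03321 m/min

r/h = 9/13, so r = (9/13)h
V = (1/3)πr²h = (1/3)π((9/13)h)²h = (27/169)πh³
dV/dh = (81/169)πh²
dh/dt = (dV/dt)/(dV/dh) = -5/((81/169)π·10²) = -169/(1620π) m/min
The level is dropping at 169/(1620π) ≈ 0.03321 m/min.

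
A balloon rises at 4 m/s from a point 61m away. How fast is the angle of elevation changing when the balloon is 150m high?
0.009306 rad/s

tan(θ) = y/61
sec²(θ) · dθ/dt = (1/61) · dy/dt
dθ/dt = cos²(θ)/61 · 4 = 61/(61² + 150²) · 4
dθ/dt = 0.009306 rad/s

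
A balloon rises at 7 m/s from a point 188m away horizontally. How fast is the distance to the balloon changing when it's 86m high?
301√10685/10685 ≈ 2.912 m/s

z² = 188² + y²
z = √(188² + 86²) = 2√10685
dz/dt = y/z · dy/dt = 86/(2√10685) · 7 = 301√10685/10685 ≈ 2.912 m/s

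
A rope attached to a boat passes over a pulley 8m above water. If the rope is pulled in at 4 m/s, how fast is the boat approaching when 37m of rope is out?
148√145/435 ≈ 4.097 m/s

rope² = x² + 8²
x = √(37² - 8²) = 3√145
dx/dt = (rope/x) · d(rope)/dt = (37/(3√145)) · (-4) = -148√145/435 m/s
The boat approaches at 148√145/435 ≈ 4.097 m/s.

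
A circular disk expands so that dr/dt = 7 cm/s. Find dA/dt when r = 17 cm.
238π cm²/s

A = πr²
dA/dt = 2πr · dr/dt = 2π(17)(7) = 238π cm²/s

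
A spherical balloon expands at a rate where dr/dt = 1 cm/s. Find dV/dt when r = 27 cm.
2916π cm³/s

V = (4/3)πr³
dV/dt = dV/dr · dr/dt = 4πr² · 1
At r = 27: dV/dt = 2916π cm³/s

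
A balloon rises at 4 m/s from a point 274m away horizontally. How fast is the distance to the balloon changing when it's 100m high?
200√21269/21269 ≈ 1.371 m/s

z² = 274² + y²
z = √(274² + 100²) = 2√21269
dz/dt = y/z · dy/dt = 100/(2√21269) · 4 = 200√21269/21269 ≈ 1.371 m/s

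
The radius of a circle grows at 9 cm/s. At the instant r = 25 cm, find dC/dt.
18π cm/s

C = 2πr
dC/dt = 2π · dr/dt = 2π · 9 = 18π cm/s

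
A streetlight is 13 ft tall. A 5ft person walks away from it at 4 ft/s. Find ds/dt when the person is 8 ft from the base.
5/2 ft/s

By similar triangles: 13/(x+s) = 5/s
Solving: s = 5x/8
ds/dt = 5/8 · dx/dt = 5/8 · 4 = 5/2 ft/s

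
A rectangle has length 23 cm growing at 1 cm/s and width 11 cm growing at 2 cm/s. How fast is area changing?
57 cm²/s

A = lw
dA/dt = w·dl/dt + l·dw/dt = 11·1 + 23·2 = 57 cm²/s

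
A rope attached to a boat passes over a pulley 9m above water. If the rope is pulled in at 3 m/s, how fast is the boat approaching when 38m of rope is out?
114√1363/1363 ≈ 3.088 m/s

rope² = x² + 9²
x = √(38² - 9²) = √1363
dx/dt = (rope/x) · d(rope)/dt = (38/√1363) · (-3) = -114√1363/1363 m/s
The boat approaches at 114√1363/1363 ≈ 3.088 m/s.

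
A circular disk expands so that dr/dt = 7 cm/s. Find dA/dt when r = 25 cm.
350π cm²/s

A = πr²
dA/dt = 2πr · dr/dt = 2π(25)(7) = 350π cm²/s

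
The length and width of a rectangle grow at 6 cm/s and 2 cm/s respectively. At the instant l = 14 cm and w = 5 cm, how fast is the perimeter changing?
16 cm/s

P = 2(l + w)
dP/dt = 2(dl/dt + dw/dt) = 2(6 + 2) = 16 cm/s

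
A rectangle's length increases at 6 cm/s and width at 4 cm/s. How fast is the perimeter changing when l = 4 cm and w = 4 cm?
20 cm/s

P = 2(l + w)
dP/dt = 2(dl/dt + dw/dt) = 2(6 + 4) = 20 cm/s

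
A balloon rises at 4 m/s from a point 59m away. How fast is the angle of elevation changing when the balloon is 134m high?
0.011009 rad/s

tan(θ) = y/59
sec²(θ) · dθ/dt = (1/59) · dy/dt
dθ/dt = cos²(θ)/59 · 4 = 59/(59² + 134²) · 4
dθ/dt = 0.011009 rad/s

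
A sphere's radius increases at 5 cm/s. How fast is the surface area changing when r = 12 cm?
480π cm²/s

S = 4πr²
dS/dt = dS/dr · dr/dt = 8πr · 5
At r = 12: dS/dt = 480π cm²/s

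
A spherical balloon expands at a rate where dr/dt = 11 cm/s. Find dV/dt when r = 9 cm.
3564π cm³/s

V = (4/3)πr³
dV/dt = dV/dr · dr/dt = 4πr² · 11
At r = 9: dV/dt = 3564π cm³/s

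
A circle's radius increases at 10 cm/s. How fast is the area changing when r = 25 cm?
500π cm²/s

A = πr²
dA/dt = 2πr · dr/dt = 2π(25)(10) = 500π cm²/s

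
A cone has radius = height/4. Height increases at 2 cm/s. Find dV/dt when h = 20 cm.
50π cm³/s

V = (1/3)π(h/4)²h = πh³/48
dV/dt = πh²/16 · 2
At h = 20: dV/dt = 50π cm³/s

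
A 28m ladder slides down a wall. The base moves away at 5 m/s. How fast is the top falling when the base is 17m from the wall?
17√55/33 ≈ 3.82 m/s

x² + y² = 28²
2x·dx/dt + 2y·dy/dt = 0
dy/dt = -x/y · dx/dt = -17/(3√55) · 5 = -17√55/33 m/s
The top is descending at 17√55/33 ≈ 3.82 m/s.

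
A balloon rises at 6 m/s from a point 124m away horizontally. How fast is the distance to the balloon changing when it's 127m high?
762√31505/31505 ≈ 4.293 m/s

z² = 124² + y²
z = √(124² + 127²) = √31505
dz/dt = y/z · dy/dt = 127/√31505 · 6 = 762√31505/31505 ≈ 4.293 m/s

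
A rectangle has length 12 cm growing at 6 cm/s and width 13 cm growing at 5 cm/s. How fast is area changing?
138 cm²/s

A = lw
dA/dt = w·dl/dt + l·dw/dt = 13·6 + 12·5 = 138 cm²/s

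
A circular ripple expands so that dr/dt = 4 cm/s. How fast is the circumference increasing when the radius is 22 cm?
8π cm/s

C = 2πr
dC/dt = 2π · dr/dt = 2π · 4 = 8π cm/s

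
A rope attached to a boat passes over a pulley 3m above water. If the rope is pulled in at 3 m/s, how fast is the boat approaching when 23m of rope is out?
69√130/260 ≈ 3.026 m/s

rope² = x² + 3²
x = √(23² - 3²) = 2√130
dx/dt = (rope/x) · d(rope)/dt = (23/(2√130)) · (-3) = -69√130/260 m/s
The boat approaches at 69√130/260 ≈ 3.026 m/s.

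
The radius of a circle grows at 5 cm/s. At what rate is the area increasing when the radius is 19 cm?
190π cm²/s

A = πr²
dA/dt = 2πr · dr/dt = 2π(19)(5) = 190π cm²/s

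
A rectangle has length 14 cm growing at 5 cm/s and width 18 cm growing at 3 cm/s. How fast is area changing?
132 cm²/s

A = lw
dA/dt = w·dl/dt + l·dw/dt = 18·5 + 14·3 = 132 cm²/s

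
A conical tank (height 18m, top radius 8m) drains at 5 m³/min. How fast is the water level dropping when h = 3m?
45/(16π) ≈ 0.8952 m/min

r/h = 8/18, so r = (4/9)h
V = (1/3)πr²h = (1/3)π((4/9)h)²h = (16/243)πh³
dV/dh = (16/81)πh²
dh/dt = (dV/dt)/(dV/dh) = -5/((16/81)π·3²) = -45/(16π) m/min
The level is dropping at 45/(16π) ≈ 0.8952 m/min.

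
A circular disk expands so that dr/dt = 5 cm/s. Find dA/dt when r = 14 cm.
140π cm²/s

A = πr²
dA/dt = 2πr · dr/dt = 2π(14)(5) = 140π cm²/s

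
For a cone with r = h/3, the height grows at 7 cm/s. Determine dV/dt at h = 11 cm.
847π/9 cm³/s

V = (1/3)π(h/3)²h = πh³/27
dV/dt = πh²/9 · 7
At h = 11: dV/dt = 847π/9 cm³/s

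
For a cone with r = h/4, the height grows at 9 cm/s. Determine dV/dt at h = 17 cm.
2601π/16 cm³/s

V = (1/3)π(h/4)²h = πh³/48
dV/dt = πh²/16 · 9
At h = 17: dV/dt = 2601π/16 cm³/s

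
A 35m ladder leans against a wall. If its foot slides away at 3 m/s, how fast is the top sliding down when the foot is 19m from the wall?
19√6/24 ≈ 1.939 m/s

x² + y² = 35²
2x·dx/dt + 2y·dy/dt = 0
dy/dt = -x/y · dx/dt = -19/(12√6) · 3 = -19√6/24 m/s
The top is descending at 19√6/24 ≈ 1.939 m/s.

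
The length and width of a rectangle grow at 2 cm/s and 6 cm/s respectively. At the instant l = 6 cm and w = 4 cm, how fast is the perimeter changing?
16 cm/s

P = 2(l + w)
dP/dt = 2(dl/dt + dw/dt) = 2(2 + 6) = 16 cm/s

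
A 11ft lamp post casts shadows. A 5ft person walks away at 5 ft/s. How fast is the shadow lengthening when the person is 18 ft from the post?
25/6 ft/s

By similar triangles: 11/(x+s) = 5/s
Solving: s = 5x/6
ds/dt = 5/6 · dx/dt = 5/6 · 5 = 25/6 ft/s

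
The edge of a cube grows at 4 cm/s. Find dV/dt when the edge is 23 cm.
6348 cm³/s

V = s³
dV/dt = 3s² · ds/dt = 3·23²·4 = 6348 cm³/s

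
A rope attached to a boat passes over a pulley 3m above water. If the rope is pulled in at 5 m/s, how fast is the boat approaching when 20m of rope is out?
100√391/391 ≈ 5.057 m/s

rope² = x² + 3²
x = √(20² - 3²) = √391
dx/dt = (rope/x) · d(rope)/dt = (20/√391) · (-5) = -100√391/391 m/s
The boat approaches at 100√391/391 ≈ 5.057 m/s.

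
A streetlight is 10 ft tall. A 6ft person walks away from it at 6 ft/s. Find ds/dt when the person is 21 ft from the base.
9 ft/s

By similar triangles: 10/(x+s) = 6/s
Solving: s = 6x/4
ds/dt = 6/4 · dx/dt = 3/2 · 6 = 9 ft/s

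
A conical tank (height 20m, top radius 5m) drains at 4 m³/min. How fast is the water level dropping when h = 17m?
64/(289π) ≈ 0.07049 m/min

r/h = 5/20, so r = (1/4)h
V = (1/3)πr²h = (1/3)π((1/4)h)²h = (1/48)πh³
dV/dh = (1/16)πh²
dh/dt = (dV/dt)/(dV/dh) = -4/((1/16)π·17²) = -64/(289π) m/min
The level is dropping at 64/(289π) ≈ 0.07049 m/min.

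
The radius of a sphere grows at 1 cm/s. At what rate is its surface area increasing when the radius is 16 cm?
128π cm²/s

S = 4πr²
dS/dt = dS/dr · dr/dt = 8πr · 1
At r = 16: dS/dt = 128π cm²/s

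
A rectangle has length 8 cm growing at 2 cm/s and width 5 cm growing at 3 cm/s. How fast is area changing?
34 cm²/s

A = lw
dA/dt = w·dl/dt + l·dw/dt = 5·2 + 8·3 = 34 cm²/s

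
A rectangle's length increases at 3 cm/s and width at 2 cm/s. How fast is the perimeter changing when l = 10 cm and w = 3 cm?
10 cm/s

P = 2(l + w)
dP/dt = 2(dl/dt + dw/dt) = 2(3 + 2) = 10 cm/s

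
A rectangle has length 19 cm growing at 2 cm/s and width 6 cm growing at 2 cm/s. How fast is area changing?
50 cm²/s

A = lw
dA/dt = w·dl/dt + l·dw/dt = 6·2 + 19·2 = 50 cm²/s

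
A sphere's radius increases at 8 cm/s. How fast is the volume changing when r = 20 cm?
12800π cm³/s

V = (4/3)πr³
dV/dt = dV/dr · dr/dt = 4πr² · 8
At r = 20: dV/dt = 12800π cm³/s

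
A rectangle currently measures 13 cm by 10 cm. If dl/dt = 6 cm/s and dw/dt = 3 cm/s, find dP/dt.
18 cm/s

P = 2(l + w)
dP/dt = 2(dl/dt + dw/dt) = 2(6 + 3) = 18 cm/s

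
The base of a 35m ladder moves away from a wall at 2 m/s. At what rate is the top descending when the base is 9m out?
9√286/286 ≈ 0.5322 m/s

x² + y² = 35²
2x·dx/dt + 2y·dy/dt = 0
dy/dt = -x/y · dx/dt = -9/(2√286) · 2 = -9√286/286 m/s
The top is descending at 9√286/286 ≈ 0.5322 m/s.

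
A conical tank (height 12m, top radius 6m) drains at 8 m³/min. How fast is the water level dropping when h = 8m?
1/(2π) ≈ 0.1592 m/min

r/h = 6/12, so r = (1/2)h
V = (1/3)πr²h = (1/3)π((1/2)h)²h = (1/12)πh³
dV/dh = (1/4)πh²
dh/dt = (dV/dt)/(dV/dh) = -8/((1/4)π·8²) = -1/(2π) m/min
The level is dropping at 1/(2π) ≈ 0.1592 m/min.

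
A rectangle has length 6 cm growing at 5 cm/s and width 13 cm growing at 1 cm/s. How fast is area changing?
71 cm²/s

A = lw
dA/dt = w·dl/dt + l·dw/dt = 13·5 + 6·1 = 71 cm²/s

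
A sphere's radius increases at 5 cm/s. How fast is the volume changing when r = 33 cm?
21780π cm³/s

V = (4/3)πr³
dV/dt = dV/dr · dr/dt = 4πr² · 5
At r = 33: dV/dt = 21780π cm³/s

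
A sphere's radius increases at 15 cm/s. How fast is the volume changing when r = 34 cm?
69360π cm³/s

V = (4/3)πr³
dV/dt = dV/dr · dr/dt = 4πr² · 15
At r = 34: dV/dt = 69360π cm³/s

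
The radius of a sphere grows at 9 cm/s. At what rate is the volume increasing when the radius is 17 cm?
10404π cm³/s

V = (4/3)πr³
dV/dt = dV/dr · dr/dt = 4πr² · 9
At r = 17: dV/dt = 10404π cm³/s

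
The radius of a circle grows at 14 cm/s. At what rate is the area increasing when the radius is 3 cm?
84π cm²/s

A = πr²
dA/dt = 2πr · dr/dt = 2π(3)(14) = 84π cm²/s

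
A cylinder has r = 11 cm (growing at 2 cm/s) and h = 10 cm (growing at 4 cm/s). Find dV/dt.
924π cm³/s

V = πr²h
dV/dt = 2πrh·dr/dt + πr²·dh/dt
= 2π(11)(10)(2) + π(11)²(4)
= 924π cm³/s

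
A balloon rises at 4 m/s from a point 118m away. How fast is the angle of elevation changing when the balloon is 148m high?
0.013174 rad/s

tan(θ) = y/118
sec²(θ) · dθ/dt = (1/118) · dy/dt
dθ/dt = cos²(θ)/118 · 4 = 118/(118² + 148²) · 4
dθ/dt = 0.013174 rad/s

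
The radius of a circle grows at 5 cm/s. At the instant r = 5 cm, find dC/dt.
10π cm/s

C = 2πr
dC/dt = 2π · dr/dt = 2π · 5 = 10π cm/s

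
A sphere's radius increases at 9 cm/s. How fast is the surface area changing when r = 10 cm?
720π cm²/s

S = 4πr²
dS/dt = dS/dr · dr/dt = 8πr · 9
At r = 10: dS/dt = 720π cm²/s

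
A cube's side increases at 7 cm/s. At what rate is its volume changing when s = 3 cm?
189 cm³/s

V = s³
dV/dt = 3s² · ds/dt = 3·3²·7 = 189 cm³/s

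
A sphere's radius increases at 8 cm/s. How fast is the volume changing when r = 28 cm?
25088π cm³/s

V = (4/3)πr³
dV/dt = dV/dr · dr/dt = 4πr² · 8
At r = 28: dV/dt = 25088π cm³/s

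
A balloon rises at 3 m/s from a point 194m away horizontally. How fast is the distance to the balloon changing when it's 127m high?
381√53765/53765 ≈ 1.643 m/s

z² = 194² + y²
z = √(194² + 127²) = √53765
dz/dt = y/z · dy/dt = 127/√53765 · 3 = 381√53765/53765 ≈ 1.643 m/s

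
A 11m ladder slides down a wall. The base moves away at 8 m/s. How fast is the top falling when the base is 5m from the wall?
5√6/3 ≈ 4.082 m/s

x² + y² = 11²
2x·dx/dt + 2y·dy/dt = 0
dy/dt = -x/y · dx/dt = -5/(4√6) · 8 = -5√6/3 m/s
The top is descending at 5√6/3 ≈ 4.082 m/s.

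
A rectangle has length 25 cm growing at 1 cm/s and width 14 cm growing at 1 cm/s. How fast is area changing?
39 cm²/s

A = lw
dA/dt = w·dl/dt + l·dw/dt = 14·1 + 25·1 = 39 cm²/s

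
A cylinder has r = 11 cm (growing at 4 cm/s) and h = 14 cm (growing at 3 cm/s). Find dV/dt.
1595π cm³/s

V = πr²h
dV/dt = 2πrh·dr/dt + πr²·dh/dt
= 2π(11)(14)(4) + π(11)²(3)
= 1595π cm³/s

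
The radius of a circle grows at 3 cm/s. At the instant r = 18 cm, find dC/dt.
6π cm/s

C = 2πr
dC/dt = 2π · dr/dt = 2π · 3 = 6π cm/s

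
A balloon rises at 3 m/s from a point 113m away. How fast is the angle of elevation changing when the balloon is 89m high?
0.016385 rad/s

tan(θ) = y/113
sec²(θ) · dθ/dt = (1/113) · dy/dt
dθ/dt = cos²(θ)/113 · 3 = 113/(113² + 89²) · 3
dθ/dt = 0.016385 rad/s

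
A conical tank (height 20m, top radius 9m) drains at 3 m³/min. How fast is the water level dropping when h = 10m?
4/(27π) ≈ 0.04716 m/min

r/h = 9/20, so r = (9/20)h
V = (1/3)πr²h = (1/3)π((9/20)h)²h = (27/400)πh³
dV/dh = (81/400)πh²
dh/dt = (dV/dt)/(dV/dh) = -3/((81/400)π·10²) = -4/(27π) m/min
The level is dropping at 4/(27π) ≈ 0.04716 m/min.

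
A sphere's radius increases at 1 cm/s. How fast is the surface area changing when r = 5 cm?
40π cm²/s

S = 4πr²
dS/dt = dS/dr · dr/dt = 8πr · 1
At r = 5: dS/dt = 40π cm²/s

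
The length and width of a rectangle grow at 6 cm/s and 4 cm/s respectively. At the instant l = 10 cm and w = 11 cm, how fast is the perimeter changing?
20 cm/s

P = 2(l + w)
dP/dt = 2(dl/dt + dw/dt) = 2(6 + 4) = 20 cm/s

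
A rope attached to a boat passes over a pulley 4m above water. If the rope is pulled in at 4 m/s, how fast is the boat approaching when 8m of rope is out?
8√3/3 ≈ 4.619 m/s

rope² = x² + 4²
x = √(8² - 4²) = 4√3
dx/dt = (rope/x) · d(rope)/dt = (8/(4√3)) · (-4) = -8√3/3 m/s
The boat approaches at 8√3/3 ≈ 4.619 m/s.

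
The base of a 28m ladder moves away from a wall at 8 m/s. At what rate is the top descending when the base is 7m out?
8√15/15 ≈ 2.066 m/s

x² + y² = 28²
2x·dx/dt + 2y·dy/dt = 0
dy/dt = -x/y · dx/dt = -7/(7√15) · 8 = -8√15/15 m/s
The top is descending at 8√15/15 ≈ 2.066 m/s.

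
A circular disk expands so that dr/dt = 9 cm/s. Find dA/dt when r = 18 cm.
324π cm²/s

A = πr²
dA/dt = 2πr · dr/dt = 2π(18)(9) = 324π cm²/s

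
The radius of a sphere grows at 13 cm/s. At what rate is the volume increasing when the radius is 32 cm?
53248π cm³/s

V = (4/3)πr³
dV/dt = dV/dr · dr/dt = 4πr² · 13
At r = 32: dV/dt = 53248π cm³/s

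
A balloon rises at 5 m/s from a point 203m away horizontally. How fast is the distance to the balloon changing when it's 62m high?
310√45053/45053 ≈ 1.46 m/s

z² = 203² + y²
z = √(203² + 62²) = √45053
dz/dt = y/z · dy/dt = 62/√45053 · 5 = 310√45053/45053 ≈ 1.46 m/s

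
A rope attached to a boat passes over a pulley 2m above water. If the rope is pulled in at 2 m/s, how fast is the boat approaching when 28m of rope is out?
28√195/195 ≈ 2.005 m/s

rope² = x² + 2²
x = √(28² - 2²) = 2√195
dx/dt = (rope/x) · d(rope)/dt = (28/(2√195)) · (-2) = -28√195/195 m/s
The boat approaches at 28√195/195 ≈ 2.005 m/s.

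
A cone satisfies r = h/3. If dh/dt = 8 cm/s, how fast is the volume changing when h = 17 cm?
2312π/9 cm³/s

V = (1/3)π(h/3)²h = πh³/27
dV/dt = πh²/9 · 8
At h = 17: dV/dt = 2312π/9 cm³/s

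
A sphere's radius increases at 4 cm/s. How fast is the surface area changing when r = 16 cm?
512π cm²/s

S = 4πr²
dS/dt = dS/dr · dr/dt = 8πr · 4
At r = 16: dS/dt = 512π cm²/s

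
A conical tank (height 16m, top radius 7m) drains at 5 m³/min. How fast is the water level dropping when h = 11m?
1280/(5929π) ≈ 0.06872 m/min

r/h = 7/16, so r = (7/16)h
V = (1/3)πr²h = (1/3)π((7/16)h)²h = (49/768)πh³
dV/dh = (49/256)πh²
dh/dt = (dV/dt)/(dV/dh) = -5/((49/256)π·11²) = -1280/(5929π) m/min
The level is dropping at 1280/(5929π) ≈ 0.06872 m/min.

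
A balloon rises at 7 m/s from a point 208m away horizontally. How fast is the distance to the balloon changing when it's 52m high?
7√17/17 ≈ 1.698 m/s

z² = 208² + y²
z = √(208² + 52²) = 52√17
dz/dt = y/z · dy/dt = 52/(52√17) · 7 = 7√17/17 ≈ 1.698 m/s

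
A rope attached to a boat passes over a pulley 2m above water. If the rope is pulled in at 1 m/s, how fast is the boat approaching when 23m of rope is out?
23√21/105 ≈ 1.004 m/s

rope² = x² + 2²
x = √(23² - 2²) = 5√21
dx/dt = (rope/x) · d(rope)/dt = (23/(5√21)) · (-1) = -23√21/105 m/s
The boat approaches at 23√21/105 ≈ 1.004 m/s.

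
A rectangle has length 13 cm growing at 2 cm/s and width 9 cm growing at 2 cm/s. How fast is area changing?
44 cm²/s

A = lw
dA/dt = w·dl/dt + l·dw/dt = 9·2 + 13·2 = 44 cm²/s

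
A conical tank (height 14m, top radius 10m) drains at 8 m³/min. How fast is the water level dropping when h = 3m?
392/(225π) ≈ 0.5546 m/min

r/h = 10/14, so r = (5/7)h
V = (1/3)πr²h = (1/3)π((5/7)h)²h = (25/147)πh³
dV/dh = (25/49)πh²
dh/dt = (dV/dt)/(dV/dh) = -8/((25/49)π·3²) = -392/(225π) m/min
The level is dropping at 392/(225π) ≈ 0.5546 m/min.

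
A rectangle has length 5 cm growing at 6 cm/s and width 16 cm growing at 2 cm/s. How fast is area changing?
106 cm²/s

A = lw
dA/dt = w·dl/dt + l·dw/dt = 16·6 + 5·2 = 106 cm²/s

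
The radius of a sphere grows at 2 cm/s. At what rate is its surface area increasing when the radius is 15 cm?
240π cm²/s

S = 4πr²
dS/dt = dS/dr · dr/dt = 8πr · 2
At r = 15: dS/dt = 240π cm²/s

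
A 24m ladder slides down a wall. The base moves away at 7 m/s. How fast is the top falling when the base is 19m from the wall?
133√215/215 ≈ 9.071 m/s

x² + y² = 24²
2x·dx/dt + 2y·dy/dt = 0
dy/dt = -x/y · dx/dt = -19/√215 · 7 = -133√215/215 m/s
The top is descending at 133√215/215 ≈ 9.071 m/s.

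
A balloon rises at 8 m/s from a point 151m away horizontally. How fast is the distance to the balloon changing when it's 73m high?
292√28130/14065 ≈ 3.482 m/s

z² = 151² + y²
z = √(151² + 73²) = √28130
dz/dt = y/z · dy/dt = 73/√28130 · 8 = 292√28130/14065 ≈ 3.482 m/s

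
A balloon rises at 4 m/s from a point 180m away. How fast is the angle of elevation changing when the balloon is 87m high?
0.018014 rad/s

tan(θ) = y/180
sec²(θ) · dθ/dt = (1/180) · dy/dt
dθ/dt = cos²(θ)/180 · 4 = 180/(180² + 87²) · 4
dθ/dt = 0.018014 rad/s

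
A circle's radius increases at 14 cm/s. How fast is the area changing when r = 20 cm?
560π cm²/s

A = πr²
dA/dt = 2πr · dr/dt = 2π(20)(14) = 560π cm²/s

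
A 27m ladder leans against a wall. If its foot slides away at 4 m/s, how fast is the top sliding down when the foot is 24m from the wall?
32√17/17 ≈ 7.761 m/s

x² + y² = 27²
2x·dx/dt + 2y·dy/dt = 0
dy/dt = -x/y · dx/dt = -24/(3√17) · 4 = -32√17/17 m/s
The top is descending at 32√17/17 ≈ 7.761 m/s.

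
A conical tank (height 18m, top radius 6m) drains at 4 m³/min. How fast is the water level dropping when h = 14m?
9/(49π) ≈ 0.05847 m/min

r/h = 6/18, so r = (1/3)h
V = (1/3)πr²h = (1/3)π((1/3)h)²h = (1/27)πh³
dV/dh = (1/9)πh²
dh/dt = (dV/dt)/(dV/dh) = -4/((1/9)π·14²) = -9/(49π) m/min
The level is dropping at 9/(49π) ≈ 0.05847 m/min.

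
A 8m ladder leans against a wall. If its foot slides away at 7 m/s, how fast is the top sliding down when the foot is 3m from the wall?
21√55/55 ≈ 2.832 m/s

x² + y² = 8²
2x·dx/dt + 2y·dy/dt = 0
dy/dt = -x/y · dx/dt = -3/√55 · 7 = -21√55/55 m/s
The top is descending at 21√55/55 ≈ 2.832 m/s.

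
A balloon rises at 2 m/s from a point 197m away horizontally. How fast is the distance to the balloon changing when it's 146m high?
292√2405/12025 ≈ 1.191 m/s

z² = 197² + y²
z = √(197² + 146²) = 5√2405
dz/dt = y/z · dy/dt = 146/(5√2405) · 2 = 292√2405/12025 ≈ 1.191 m/s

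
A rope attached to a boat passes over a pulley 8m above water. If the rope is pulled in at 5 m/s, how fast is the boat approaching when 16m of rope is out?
10√3/3 ≈ 5.774 m/s

rope² = x² + 8²
x = √(16² - 8²) = 8√3
dx/dt = (rope/x) · d(rope)/dt = (16/(8√3)) · (-5) = -10√3/3 m/s
The boat approaches at 10√3/3 ≈ 5.774 m/s.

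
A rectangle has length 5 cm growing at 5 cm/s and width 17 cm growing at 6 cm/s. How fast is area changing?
115 cm²/s

A = lw
dA/dt = w·dl/dt + l·dw/dt = 17·5 + 5·6 = 115 cm²/s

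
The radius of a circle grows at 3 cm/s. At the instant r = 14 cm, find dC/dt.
6π cm/s

C = 2πr
dC/dt = 2π · dr/dt = 2π · 3 = 6π cm/s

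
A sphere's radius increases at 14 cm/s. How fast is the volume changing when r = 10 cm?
5600π cm³/s

V = (4/3)πr³
dV/dt = dV/dr · dr/dt = 4πr² · 14
At r = 10: dV/dt = 5600π cm³/s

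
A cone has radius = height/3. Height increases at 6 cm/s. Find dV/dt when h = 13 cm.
338π/3 cm³/s

V = (1/3)π(h/3)²h = πh³/27
dV/dt = πh²/9 · 6
At h = 13: dV/dt = 338π/3 cm³/s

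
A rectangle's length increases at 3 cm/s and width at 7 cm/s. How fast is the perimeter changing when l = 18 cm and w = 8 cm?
20 cm/s

P = 2(l + w)
dP/dt = 2(dl/dt + dw/dt) = 2(3 + 7) = 20 cm/s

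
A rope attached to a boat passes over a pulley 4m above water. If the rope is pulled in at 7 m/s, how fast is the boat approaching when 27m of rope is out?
189√713/713 ≈ 7.078 m/s

rope² = x² + 4²
x = √(27² - 4²) = √713
dx/dt = (rope/x) · d(rope)/dt = (27/√713) · (-7) = -189√713/713 m/s
The boat approaches at 189√713/713 ≈ 7.078 m/s.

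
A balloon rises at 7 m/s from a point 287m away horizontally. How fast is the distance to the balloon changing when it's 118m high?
826√96293/96293 ≈ 2.662 m/s

z² = 287² + y²
z = √(287² + 118²) = √96293
dz/dt = y/z · dy/dt = 118/√96293 · 7 = 826√96293/96293 ≈ 2.662 m/s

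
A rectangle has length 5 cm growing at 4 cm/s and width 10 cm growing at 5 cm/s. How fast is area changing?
65 cm²/s

A = lw
dA/dt = w·dl/dt + l·dw/dt = 10·4 + 5·5 = 65 cm²/s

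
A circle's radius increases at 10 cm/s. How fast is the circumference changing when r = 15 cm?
20π cm/s

C = 2πr
dC/dt = 2π · dr/dt = 2π · 10 = 20π cm/s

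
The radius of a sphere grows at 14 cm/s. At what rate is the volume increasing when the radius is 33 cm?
60984π cm³/s

V = (4/3)πr³
dV/dt = dV/dr · dr/dt = 4πr² · 14
At r = 33: dV/dt = 60984π cm³/s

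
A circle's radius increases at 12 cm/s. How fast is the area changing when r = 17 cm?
408π cm²/s

A = πr²
dA/dt = 2πr · dr/dt = 2π(17)(12) = 408π cm²/s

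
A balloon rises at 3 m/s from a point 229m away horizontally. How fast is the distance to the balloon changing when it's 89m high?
267√60362/60362 ≈ 1.087 m/s

z² = 229² + y²
z = √(229² + 89²) = √60362
dz/dt = y/z · dy/dt = 89/√60362 · 3 = 267√60362/60362 ≈ 1.087 m/s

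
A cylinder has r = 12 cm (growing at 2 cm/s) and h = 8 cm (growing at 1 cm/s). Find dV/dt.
528π cm³/s

V = πr²h
dV/dt = 2πrh·dr/dt + πr²·dh/dt
= 2π(12)(8)(2) + π(12)²(1)
= 528π cm³/s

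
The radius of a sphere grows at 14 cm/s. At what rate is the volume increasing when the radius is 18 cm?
18144π cm³/s

V = (4/3)πr³
dV/dt = dV/dr · dr/dt = 4πr² · 14
At r = 18: dV/dt = 18144π cm³/s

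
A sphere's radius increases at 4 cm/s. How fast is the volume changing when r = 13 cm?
2704π cm³/s

V = (4/3)πr³
dV/dt = dV/dr · dr/dt = 4πr² · 4
At r = 13: dV/dt = 2704π cm³/s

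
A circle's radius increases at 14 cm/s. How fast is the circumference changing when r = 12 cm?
28π cm/s

C = 2πr
dC/dt = 2π · dr/dt = 2π · 14 = 28π cm/s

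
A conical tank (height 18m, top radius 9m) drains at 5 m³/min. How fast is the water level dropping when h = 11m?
20/(121π) ≈ 0.05261 m/min

r/h = 9/18, so r = (1/2)h
V = (1/3)πr²h = (1/3)π((1/2)h)²h = (1/12)πh³
dV/dh = (1/4)πh²
dh/dt = (dV/dt)/(dV/dh) = -5/((1/4)π·11²) = -20/(121π) m/min
The level is dropping at 20/(121π) ≈ 0.05261 m/min.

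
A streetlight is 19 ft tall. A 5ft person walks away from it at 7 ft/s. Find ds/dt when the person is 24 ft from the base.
5/2 ft/s

By similar triangles: 19/(x+s) = 5/s
Solving: s = 5x/14
ds/dt = 5/14 · dx/dt = 5/14 · 7 = 5/2 ft/s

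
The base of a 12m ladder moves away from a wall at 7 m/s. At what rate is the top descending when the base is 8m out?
14√5/5 ≈ 6.261 m/s

x² + y² = 12²
2x·dx/dt + 2y·dy/dt = 0
dy/dt = -x/y · dx/dt = -8/(4√5) · 7 = -14√5/5 m/s
The top is descending at 14√5/5 ≈ 6.261 m/s.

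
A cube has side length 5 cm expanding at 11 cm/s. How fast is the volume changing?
825 cm³/s

V = s³
dV/dt = 3s² · ds/dt = 3·5²·11 = 825 cm³/s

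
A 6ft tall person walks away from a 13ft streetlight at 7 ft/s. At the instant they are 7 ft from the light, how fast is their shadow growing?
6 ft/s

By similar triangles: 13/(x+s) = 6/s
Solving: s = 6x/7
ds/dt = 6/7 · dx/dt = 6/7 · 7 = 6 ft/s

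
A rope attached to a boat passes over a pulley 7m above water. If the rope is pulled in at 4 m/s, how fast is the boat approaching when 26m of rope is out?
104√627/627 ≈ 4.153 m/s

rope² = x² + 7²
x = √(26² - 7²) = √627
dx/dt = (rope/x) · d(rope)/dt = (26/√627) · (-4) = -104√627/627 m/s
The boat approaches at 104√627/627 ≈ 4.153 m/s.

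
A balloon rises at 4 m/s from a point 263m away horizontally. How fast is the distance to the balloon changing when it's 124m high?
496√84545/84545 ≈ 1.706 m/s

z² = 263² + y²
z = √(263² + 124²) = √84545
dz/dt = y/z · dy/dt = 124/√84545 · 4 = 496√84545/84545 ≈ 1.706 m/s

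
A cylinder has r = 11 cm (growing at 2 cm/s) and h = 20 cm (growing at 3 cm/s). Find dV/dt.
1243π cm³/s

V = πr²h
dV/dt = 2πrh·dr/dt + πr²·dh/dt
= 2π(11)(20)(2) + π(11)²(3)
= 1243π cm³/s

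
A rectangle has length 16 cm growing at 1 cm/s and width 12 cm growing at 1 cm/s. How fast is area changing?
28 cm²/s

A = lw
dA/dt = w·dl/dt + l·dw/dt = 12·1 + 16·1 = 28 cm²/s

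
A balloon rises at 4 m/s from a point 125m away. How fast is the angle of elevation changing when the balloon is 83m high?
0.022208 rad/s

tan(θ) = y/125
sec²(θ) · dθ/dt = (1/125) · dy/dt
dθ/dt = cos²(θ)/125 · 4 = 125/(125² + 83²) · 4
dθ/dt = 0.022208 rad/s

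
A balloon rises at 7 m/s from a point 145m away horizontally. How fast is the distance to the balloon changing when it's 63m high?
441√24994/24994 ≈ 2.789 m/s

z² = 145² + y²
z = √(145² + 63²) = √24994
dz/dt = y/z · dy/dt = 63/√24994 · 7 = 441√24994/24994 ≈ 2.789 m/s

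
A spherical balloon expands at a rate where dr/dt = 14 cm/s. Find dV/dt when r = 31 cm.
53816π cm³/s

V = (4/3)πr³
dV/dt = dV/dr · dr/dt = 4πr² · 14
At r = 31: dV/dt = 53816π cm³/s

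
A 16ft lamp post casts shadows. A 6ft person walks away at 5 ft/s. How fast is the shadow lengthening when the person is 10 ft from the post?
3 ft/s

By similar triangles: 16/(x+s) = 6/s
Solving: s = 6x/10
ds/dt = 6/10 · dx/dt = 3/5 · 5 = 3 ft/s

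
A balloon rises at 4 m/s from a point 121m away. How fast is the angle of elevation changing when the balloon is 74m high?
0.024059 rad/s

tan(θ) = y/121
sec²(θ) · dθ/dt = (1/121) · dy/dt
dθ/dt = cos²(θ)/121 · 4 = 121/(121² + 74²) · 4
dθ/dt = 0.024059 rad/s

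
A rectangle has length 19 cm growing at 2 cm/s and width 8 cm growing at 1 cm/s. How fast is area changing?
35 cm²/s

A = lw
dA/dt = w·dl/dt + l·dw/dt = 8·2 + 19·1 = 35 cm²/s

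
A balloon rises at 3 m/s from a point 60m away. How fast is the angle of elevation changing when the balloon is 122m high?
0.009738 rad/s

tan(θ) = y/60
sec²(θ) · dθ/dt = (1/60) · dy/dt
dθ/dt = cos²(θ)/60 · 3 = 60/(60² + 122²) · 3
dθ/dt = 0.009738 rad/s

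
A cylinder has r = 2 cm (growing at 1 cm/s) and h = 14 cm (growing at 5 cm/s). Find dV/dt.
76π cm³/s

V = πr²h
dV/dt = 2πrh·dr/dt + πr²·dh/dt
= 2π(2)(14)(1) + π(2)²(5)
= 76π cm³/s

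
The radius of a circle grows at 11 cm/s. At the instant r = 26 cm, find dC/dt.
22π cm/s

C = 2πr
dC/dt = 2π · dr/dt = 2π · 11 = 22π cm/s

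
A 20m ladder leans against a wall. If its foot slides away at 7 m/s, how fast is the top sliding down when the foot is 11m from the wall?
77√31/93 ≈ 4.61 m/s

x² + y² = 20²
2x·dx/dt + 2y·dy/dt = 0
dy/dt = -x/y · dx/dt = -11/(3√31) · 7 = -77√31/93 m/s
The top is descending at 77√31/93 ≈ 4.61 m/s.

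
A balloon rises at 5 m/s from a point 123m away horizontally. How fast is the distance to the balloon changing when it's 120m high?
200√3281/3281 ≈ 3.492 m/s

z² = 123² + y²
z = √(123² + 120²) = 3√3281
dz/dt = y/z · dy/dt = 120/(3√3281) · 5 = 200√3281/3281 ≈ 3.492 m/s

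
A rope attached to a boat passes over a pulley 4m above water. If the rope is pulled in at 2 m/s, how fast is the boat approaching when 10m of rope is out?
10√21/21 ≈ 2.182 m/s

rope² = x² + 4²
x = √(10² - 4²) = 2√21
dx/dt = (rope/x) · d(rope)/dt = (10/(2√21)) · (-2) = -10√21/21 m/s
The boat approaches at 10√21/21 ≈ 2.182 m/s.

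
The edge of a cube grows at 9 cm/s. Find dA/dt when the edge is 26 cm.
2808 cm²/s

A = 6s²
dA/dt = 12s · ds/dt = 12·26·9 = 2808 cm²/s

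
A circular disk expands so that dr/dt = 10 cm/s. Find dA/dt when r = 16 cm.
320π cm²/s

A = πr²
dA/dt = 2πr · dr/dt = 2π(16)(10) = 320π cm²/s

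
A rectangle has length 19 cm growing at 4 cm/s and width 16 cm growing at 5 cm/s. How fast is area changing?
159 cm²/s

A = lw
dA/dt = w·dl/dt + l·dw/dt = 16·4 + 19·5 = 159 cm²/s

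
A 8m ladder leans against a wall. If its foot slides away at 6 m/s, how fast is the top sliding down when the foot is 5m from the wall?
10√39/13 ≈ 4.804 m/s

x² + y² = 8²
2x·dx/dt + 2y·dy/dt = 0
dy/dt = -x/y · dx/dt = -5/√39 · 6 = -10√39/13 m/s
The top is descending at 10√39/13 ≈ 4.804 m/s.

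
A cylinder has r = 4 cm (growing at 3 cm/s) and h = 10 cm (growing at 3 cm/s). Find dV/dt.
288π cm³/s

V = πr²h
dV/dt = 2πrh·dr/dt + πr²·dh/dt
= 2π(4)(10)(3) + π(4)²(3)
= 288π cm³/s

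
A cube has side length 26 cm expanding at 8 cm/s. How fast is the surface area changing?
2496 cm²/s

A = 6s²
dA/dt = 12s · ds/dt = 12·26·8 = 2496 cm²/s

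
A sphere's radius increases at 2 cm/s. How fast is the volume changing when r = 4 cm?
128π cm³/s

V = (4/3)πr³
dV/dt = dV/dr · dr/dt = 4πr² · 2
At r = 4: dV/dt = 128π cm³/s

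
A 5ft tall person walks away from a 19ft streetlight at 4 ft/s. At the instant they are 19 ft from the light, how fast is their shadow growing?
10/7 ft/s

By similar triangles: 19/(x+s) = 5/s
Solving: s = 5x/14
ds/dt = 5/14 · dx/dt = 5/14 · 4 = 10/7 ft/s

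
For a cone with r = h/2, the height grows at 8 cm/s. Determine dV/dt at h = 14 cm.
392π cm³/s

V = (1/3)π(h/2)²h = πh³/12
dV/dt = πh²/4 · 8
At h = 14: dV/dt = 392π cm³/s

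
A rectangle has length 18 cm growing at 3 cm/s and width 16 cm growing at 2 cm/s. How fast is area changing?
84 cm²/s

A = lw
dA/dt = w·dl/dt + l·dw/dt = 16·3 + 18·2 = 84 cm²/s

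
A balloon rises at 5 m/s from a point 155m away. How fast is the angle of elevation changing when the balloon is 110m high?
0.021453 rad/s

tan(θ) = y/155
sec²(θ) · dθ/dt = (1/155) · dy/dt
dθ/dt = cos²(θ)/155 · 5 = 155/(155² + 110²) · 5
dθ/dt = 0.021453 rad/s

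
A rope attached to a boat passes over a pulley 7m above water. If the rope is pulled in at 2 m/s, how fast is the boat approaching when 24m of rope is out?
48√527/527 ≈ 2.091 m/s

rope² = x² + 7²
x = √(24² - 7²) = √527
dx/dt = (rope/x) · d(rope)/dt = (24/√527) · (-2) = -48√527/527 m/s
The boat approaches at 48√527/527 ≈ 2.091 m/s.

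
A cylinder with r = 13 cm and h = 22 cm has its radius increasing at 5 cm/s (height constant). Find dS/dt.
480π cm²/s

S = 2πrh + 2πr² (lateral + bases)
dS/dt = (2πh + 4πr)·dr/dt = (2π·22 + 4π·13)·5
= 480π cm²/s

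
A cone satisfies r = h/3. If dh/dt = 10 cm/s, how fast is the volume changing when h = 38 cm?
14440π/9 cm³/s

V = (1/3)π(h/3)²h = πh³/27
dV/dt = πh²/9 · 10
At h = 38: dV/dt = 14440π/9 cm³/s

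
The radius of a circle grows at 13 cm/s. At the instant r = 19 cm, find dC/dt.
26π cm/s

C = 2πr
dC/dt = 2π · dr/dt = 2π · 13 = 26π cm/s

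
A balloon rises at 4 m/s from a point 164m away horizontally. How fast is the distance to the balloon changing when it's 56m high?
56√1877/1877 ≈ 1.293 m/s

z² = 164² + y²
z = √(164² + 56²) = 4√1877
dz/dt = y/z · dy/dt = 56/(4√1877) · 4 = 56√1877/1877 ≈ 1.293 m/s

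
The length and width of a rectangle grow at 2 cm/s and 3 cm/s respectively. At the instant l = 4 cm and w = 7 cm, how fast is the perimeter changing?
10 cm/s

P = 2(l + w)
dP/dt = 2(dl/dt + dw/dt) = 2(2 + 3) = 10 cm/s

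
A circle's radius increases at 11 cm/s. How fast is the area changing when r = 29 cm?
638π cm²/s

A = πr²
dA/dt = 2πr · dr/dt = 2π(29)(11) = 638π cm²/s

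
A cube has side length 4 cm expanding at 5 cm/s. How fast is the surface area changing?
240 cm²/s

A = 6s²
dA/dt = 12s · ds/dt = 12·4·5 = 240 cm²/s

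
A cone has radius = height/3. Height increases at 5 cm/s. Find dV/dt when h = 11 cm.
605π/9 cm³/s

V = (1/3)π(h/3)²h = πh³/27
dV/dt = πh²/9 · 5
At h = 11: dV/dt = 605π/9 cm³/s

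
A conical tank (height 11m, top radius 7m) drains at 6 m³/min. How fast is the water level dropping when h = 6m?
121/(294π) ≈ 0.131 m/min

r/h = 7/11, so r = (7/11)h
V = (1/3)πr²h = (1/3)π((7/11)h)²h = (49/363)πh³
dV/dh = (49/121)πh²
dh/dt = (dV/dt)/(dV/dh) = -6/((49/121)π·6²) = -121/(294π) m/min
The level is dropping at 121/(294π) ≈ 0.131 m/min.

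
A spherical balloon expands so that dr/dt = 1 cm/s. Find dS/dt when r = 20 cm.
160π cm²/s

S = 4πr²
dS/dt = dS/dr · dr/dt = 8πr · 1
At r = 20: dS/dt = 160π cm²/s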